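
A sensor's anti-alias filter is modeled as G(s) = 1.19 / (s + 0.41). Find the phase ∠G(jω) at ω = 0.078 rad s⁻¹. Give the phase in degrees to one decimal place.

∠(j0.078 + 0.41) = arctan(0.078/0.41) = 10.77°
∠G(j0.078) = −10.77° = -10.77°

-10.8°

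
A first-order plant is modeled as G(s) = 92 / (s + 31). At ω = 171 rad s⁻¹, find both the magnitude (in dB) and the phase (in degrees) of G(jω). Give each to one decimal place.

|G| = -5.5 dB, ∠G = -79.7 deg

|j171 + 31| = √(171² + 31²) = 173.8
|G(j171)| = 92 / 173.8 = 0.52938
20 log₁₀(0.52938) = -5.52 dB
∠(j171 + 31) = arctan(171/31) = 79.72°
∠G(j171) = −79.72° = -79.72°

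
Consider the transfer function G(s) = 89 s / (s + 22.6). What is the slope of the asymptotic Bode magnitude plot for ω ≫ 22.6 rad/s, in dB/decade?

With 1 zero and 1 pole, the high-frequency asymptotic slope is 20 × (1 − 1) = 0 dB/decade.

0 dB/decade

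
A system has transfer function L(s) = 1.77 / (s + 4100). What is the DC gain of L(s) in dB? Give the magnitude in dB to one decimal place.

L(0) = 1.77 / 4100 = 0.00043171
20 log₁₀(0.00043171) = -67.30 dB

-67.3 dB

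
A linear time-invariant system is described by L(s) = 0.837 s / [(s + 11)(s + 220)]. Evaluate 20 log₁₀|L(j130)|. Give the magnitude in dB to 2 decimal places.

|j130| = 130
|j130 + 11| = √(130² + 11²) = 130.5
|j130 + 220| = √(130² + 220²) = 255.5
|L(j130)| = 0.837 × 130 / (130.5 × 255.5) = 0.0032638
20 log₁₀(0.0032638) = -49.726 dB

-49.73 dB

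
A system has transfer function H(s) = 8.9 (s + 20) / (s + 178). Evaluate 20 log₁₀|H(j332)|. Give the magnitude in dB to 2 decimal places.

17.91 dB

|j332 + 20| = √(332² + 20²) = 332.6
|j332 + 178| = √(332² + 178²) = 376.7
|H(j332)| = 8.9 × 332.6 / 376.7 = 7.858
20 log₁₀(7.858) = 17.906 dB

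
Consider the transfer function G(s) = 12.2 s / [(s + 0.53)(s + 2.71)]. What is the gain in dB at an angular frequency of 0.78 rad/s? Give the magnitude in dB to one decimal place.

|j0.78| = 0.78
|j0.78 + 0.53| = √(0.78² + 0.53²) = 0.943
|j0.78 + 2.71| = √(0.78² + 2.71²) = 2.82
|G(j0.78)| = 12.2 × 0.78 / (0.943 × 2.82) = 3.5783
20 log₁₀(3.5783) = 11.07 dB

11.1 dB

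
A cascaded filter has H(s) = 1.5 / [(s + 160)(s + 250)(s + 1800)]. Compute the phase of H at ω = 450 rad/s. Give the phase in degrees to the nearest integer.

∠(j450 + 160) = arctan(450/160) = 70.43°
∠(j450 + 250) = arctan(450/250) = 60.95°
∠(j450 + 1800) = arctan(450/1800) = 14.04°
∠H(j450) = − (70.43° + 60.95° + 14.04°) = -145.41°

-145°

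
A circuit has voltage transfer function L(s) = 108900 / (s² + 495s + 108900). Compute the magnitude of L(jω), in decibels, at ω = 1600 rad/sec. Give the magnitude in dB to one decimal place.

-27.5 dB

|(j1600)² + 495(j1600) + 108900| = |-2.4511e+06 + j7.92e+05| = 2.576e+06
|L(j1600)| = 108900 / 2.576e+06 = 0.042277
20 log₁₀(0.042277) = -27.48 dB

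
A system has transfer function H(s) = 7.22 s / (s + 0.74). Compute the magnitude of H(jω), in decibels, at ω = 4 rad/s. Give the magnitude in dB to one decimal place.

|j4| = 4
|j4 + 0.74| = √(4² + 0.74²) = 4.068
|H(j4)| = 7.22 × 4 / 4.068 = 7.0995
20 log₁₀(7.0995) = 17.02 dB

17.0 dB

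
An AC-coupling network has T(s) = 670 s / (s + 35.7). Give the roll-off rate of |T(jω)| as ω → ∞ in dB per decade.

0 dB/decade

With 1 zero and 1 pole, the high-frequency asymptotic slope is 20 × (1 − 1) = 0 dB/decade.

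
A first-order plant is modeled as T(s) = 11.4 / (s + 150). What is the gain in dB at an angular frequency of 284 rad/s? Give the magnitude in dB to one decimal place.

-29.0 dB

|j284 + 150| = √(284² + 150²) = 321.2
|T(j284)| = 11.4 / 321.2 = 0.035494
20 log₁₀(0.035494) = -29.00 dB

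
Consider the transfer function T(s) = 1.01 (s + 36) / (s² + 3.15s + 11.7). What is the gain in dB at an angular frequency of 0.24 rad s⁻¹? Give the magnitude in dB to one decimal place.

9.9 dB

|j0.24 + 36| = √(0.24² + 36²) = 36
|(j0.24)² + 3.15(j0.24) + 11.7| = |11.642 + j0.756| = 11.67
|T(j0.24)| = 1.01 × 36 / 11.67 = 3.1166
20 log₁₀(3.1166) = 9.87 dB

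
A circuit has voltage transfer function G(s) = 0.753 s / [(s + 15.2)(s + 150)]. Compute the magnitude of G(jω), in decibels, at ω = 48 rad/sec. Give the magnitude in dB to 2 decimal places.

|j48| = 48
|j48 + 15.2| = √(48² + 15.2²) = 50.35
|j48 + 150| = √(48² + 150²) = 157.5
|G(j48)| = 0.753 × 48 / (50.35 × 157.5) = 0.0045581
20 log₁₀(0.0045581) = -46.824 dB

-46.82 dB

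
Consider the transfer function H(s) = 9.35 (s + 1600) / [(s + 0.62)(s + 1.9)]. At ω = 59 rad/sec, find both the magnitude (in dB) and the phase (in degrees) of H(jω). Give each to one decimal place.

|j59 + 1600| = √(59² + 1600²) = 1601
|j59 + 0.62| = √(59² + 0.62²) = 59
|j59 + 1.9| = √(59² + 1.9²) = 59.03
|H(j59)| = 9.35 × 1601 / (59 × 59.03) = 4.2981
20 log₁₀(4.2981) = 12.67 dB
∠(j59 + 1600) = arctan(59/1600) = 2.11°
∠(j59 + 0.62) = arctan(59/0.62) = 89.40°
∠(j59 + 1.9) = arctan(59/1.9) = 88.16°
∠H(j59) = 2.11° − (89.40° + 88.16°) = -175.44°

|H| = 12.7 dB, ∠H = -175.4°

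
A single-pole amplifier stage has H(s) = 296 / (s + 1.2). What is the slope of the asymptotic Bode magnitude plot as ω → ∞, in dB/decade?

-20 dB/decade

With 0 zeros and 1 pole, the high-frequency asymptotic slope is 20 × (0 − 1) = -20 dB/decade.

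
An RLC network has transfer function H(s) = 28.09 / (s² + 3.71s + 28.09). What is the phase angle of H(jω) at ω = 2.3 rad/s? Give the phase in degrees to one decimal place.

∠[(j2.3)² + 3.71(j2.3) + 28.09] = ∠[22.8 + j8.533] = 20.52°
∠H(j2.3) = −20.52° = -20.52°

-20.5°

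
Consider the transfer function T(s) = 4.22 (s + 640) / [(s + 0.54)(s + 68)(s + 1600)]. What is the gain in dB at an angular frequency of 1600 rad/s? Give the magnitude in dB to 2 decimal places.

|j1600 + 640| = √(1600² + 640²) = 1723
|j1600 + 0.54| = √(1600² + 0.54²) = 1600
|j1600 + 68| = √(1600² + 68²) = 1601
|j1600 + 1600| = √(1600² + 1600²) = 2263
|T(j1600)| = 4.22 × 1723 / (1600 × 1601 × 2263) = 1.2543e-06
20 log₁₀(1.2543e-06) = -118.032 dB

-118.03 dB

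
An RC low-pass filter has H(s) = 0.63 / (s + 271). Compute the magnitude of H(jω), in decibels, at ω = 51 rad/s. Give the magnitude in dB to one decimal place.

-52.8 dB

|j51 + 271| = √(51² + 271²) = 275.8
|H(j51)| = 0.63 / 275.8 = 0.0022846
20 log₁₀(0.0022846) = -52.82 dB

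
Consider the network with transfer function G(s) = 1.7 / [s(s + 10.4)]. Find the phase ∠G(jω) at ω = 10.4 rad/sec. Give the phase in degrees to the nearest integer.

∠(j10.4 + 10.4) = arctan(10.4/10.4) = 45.00°
∠(j10.4) = 90.00°
∠G(j10.4) = − (45.00° + 90.00°) = -135.00°

-135 deg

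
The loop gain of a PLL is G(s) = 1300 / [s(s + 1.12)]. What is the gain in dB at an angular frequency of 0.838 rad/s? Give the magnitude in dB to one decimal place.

|j0.838 + 1.12| = √(0.838² + 1.12²) = 1.399
|j0.838| = 0.838
|G(j0.838)| = 1300 / (1.399 × 0.838) = 1109
20 log₁₀(1109) = 60.90 dB

60.9 dB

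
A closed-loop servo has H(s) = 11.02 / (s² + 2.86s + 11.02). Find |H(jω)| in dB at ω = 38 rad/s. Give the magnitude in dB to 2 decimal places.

|(j38)² + 2.86(j38) + 11.02| = |-1433 + j108.68| = 1437
|H(j38)| = 11.02 / 1437 = 0.0076682
20 log₁₀(0.0076682) = -42.306 dB

-42.31 dB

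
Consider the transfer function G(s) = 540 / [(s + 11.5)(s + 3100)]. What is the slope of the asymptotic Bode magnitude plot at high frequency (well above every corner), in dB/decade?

-40 dB/decade

With 0 zeros and 2 poles, the high-frequency asymptotic slope is 20 × (0 − 2) = -40 dB/decade.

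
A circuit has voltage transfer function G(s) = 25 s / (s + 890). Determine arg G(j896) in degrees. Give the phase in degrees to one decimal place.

∠(j896) = 90.00°
∠(j896 + 890) = arctan(896/890) = 45.19°
∠G(j896) = 90.00° − 45.19° = 44.81°

44.8°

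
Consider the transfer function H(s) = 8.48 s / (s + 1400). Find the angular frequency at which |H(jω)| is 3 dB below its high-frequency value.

For a single-pole high-pass, the −3 dB point is at the pole: ω = 1400 rad s⁻¹.

1400 rad s⁻¹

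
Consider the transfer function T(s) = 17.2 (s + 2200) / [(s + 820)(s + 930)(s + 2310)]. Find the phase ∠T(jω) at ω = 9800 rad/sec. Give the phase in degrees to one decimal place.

-169.2°

∠(j9800 + 2200) = arctan(9800/2200) = 77.35°
∠(j9800 + 820) = arctan(9800/820) = 85.22°
∠(j9800 + 930) = arctan(9800/930) = 84.58°
∠(j9800 + 2310) = arctan(9800/2310) = 76.74°
∠T(j9800) = 77.35° − (85.22° + 84.58° + 76.74°) = -169.19°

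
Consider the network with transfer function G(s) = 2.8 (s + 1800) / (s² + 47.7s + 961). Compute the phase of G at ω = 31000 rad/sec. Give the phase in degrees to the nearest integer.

-93°

∠(j31000 + 1800) = arctan(31000/1800) = 86.68°
∠[(j31000)² + 47.7(j31000) + 961] = ∠[-9.61e+08 + j1.4787e+06] = 179.91°
∠G(j31000) = 86.68° − 179.91° = -93.23°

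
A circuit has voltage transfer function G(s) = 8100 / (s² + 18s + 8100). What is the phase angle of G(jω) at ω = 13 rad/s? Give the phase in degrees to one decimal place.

-1.7 deg

∠[(j13)² + 18(j13) + 8100] = ∠[7931 + j234] = 1.69°
∠G(j13) = −1.69° = -1.69°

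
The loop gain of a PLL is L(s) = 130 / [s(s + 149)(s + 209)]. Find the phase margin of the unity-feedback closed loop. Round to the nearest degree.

Gain crossover: |L(jω)| = 1 at ω ≈ 0.00417 rad/s.
∠L(j0.00417) = −90° − arctan(0.00417/149) − arctan(0.00417/209) ≈ -90.00°
PM = 180° + (-90.00°) = 90.00°

90 deg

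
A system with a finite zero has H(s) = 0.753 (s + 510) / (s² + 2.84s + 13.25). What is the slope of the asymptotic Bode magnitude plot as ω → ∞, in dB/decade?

With 1 zero and 2 poles, the high-frequency asymptotic slope is 20 × (1 − 2) = -20 dB/decade.

-20 dB/decade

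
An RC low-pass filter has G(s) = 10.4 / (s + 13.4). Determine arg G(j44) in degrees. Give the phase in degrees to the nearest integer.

-73 deg

∠(j44 + 13.4) = arctan(44/13.4) = 73.06°
∠G(j44) = −73.06° = -73.06°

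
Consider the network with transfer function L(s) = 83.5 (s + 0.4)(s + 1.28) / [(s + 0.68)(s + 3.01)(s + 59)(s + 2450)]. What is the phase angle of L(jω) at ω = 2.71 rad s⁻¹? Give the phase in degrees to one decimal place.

25.7°

∠(j2.71 + 0.4) = arctan(2.71/0.4) = 81.60°
∠(j2.71 + 1.28) = arctan(2.71/1.28) = 64.72°
∠(j2.71 + 0.68) = arctan(2.71/0.68) = 75.91°
∠(j2.71 + 3.01) = arctan(2.71/3.01) = 42.00°
∠(j2.71 + 59) = arctan(2.71/59) = 2.63°
∠(j2.71 + 2450) = arctan(2.71/2450) = 0.06°
∠L(j2.71) = 81.60° + 64.72° − (75.91° + 42.00° + 2.63° + 0.06°) = 25.72°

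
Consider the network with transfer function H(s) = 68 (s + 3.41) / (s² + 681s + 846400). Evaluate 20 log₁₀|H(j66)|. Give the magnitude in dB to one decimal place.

-45.5 dB

|j66 + 3.41| = √(66² + 3.41²) = 66.09
|(j66)² + 681(j66) + 846400| = |8.4204e+05 + j44946| = 8.432e+05
|H(j66)| = 68 × 66.09 / 8.432e+05 = 0.0053294
20 log₁₀(0.0053294) = -45.47 dB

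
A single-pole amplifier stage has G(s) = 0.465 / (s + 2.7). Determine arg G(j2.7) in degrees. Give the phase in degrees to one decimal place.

-45.0°

∠(j2.7 + 2.7) = arctan(2.7/2.7) = 45.00°
∠G(j2.7) = −45.00° = -45.00°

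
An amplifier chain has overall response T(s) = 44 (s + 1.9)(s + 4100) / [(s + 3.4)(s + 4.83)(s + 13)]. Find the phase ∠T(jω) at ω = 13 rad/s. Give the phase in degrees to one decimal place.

∠(j13 + 1.9) = arctan(13/1.9) = 81.68°
∠(j13 + 4100) = arctan(13/4100) = 0.18°
∠(j13 + 3.4) = arctan(13/3.4) = 75.34°
∠(j13 + 4.83) = arctan(13/4.83) = 69.62°
∠(j13 + 13) = arctan(13/13) = 45.00°
∠T(j13) = 81.68° + 0.18° − (75.34° + 69.62° + 45.00°) = -108.09°

-108.1°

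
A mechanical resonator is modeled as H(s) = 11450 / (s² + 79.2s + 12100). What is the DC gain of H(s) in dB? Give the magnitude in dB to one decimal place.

-0.5 dB

H(0) = 11450 / 12100 = 0.94628
20 log₁₀(0.94628) = -0.48 dB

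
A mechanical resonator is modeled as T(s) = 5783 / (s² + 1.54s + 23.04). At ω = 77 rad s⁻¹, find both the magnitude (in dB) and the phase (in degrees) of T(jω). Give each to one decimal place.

|T| = -0.2 dB, ∠T = -178.8°

|(j77)² + 1.54(j77) + 23.04| = |-5906 + j118.58| = 5907
|T(j77)| = 5783 / 5907 = 0.97898
20 log₁₀(0.97898) = -0.18 dB
∠[(j77)² + 1.54(j77) + 23.04] = ∠[-5906 + j118.58] = 178.85°
∠T(j77) = −178.85° = -178.85°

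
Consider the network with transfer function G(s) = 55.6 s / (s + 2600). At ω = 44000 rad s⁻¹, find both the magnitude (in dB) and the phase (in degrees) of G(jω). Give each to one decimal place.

|G| = 34.9 dB, ∠G = 3.4°

|j44000| = 4.4e+04
|j44000 + 2600| = √(44000² + 2600²) = 4.408e+04
|G(j44000)| = 55.6 × 4.4e+04 / 4.408e+04 = 55.503
20 log₁₀(55.503) = 34.89 dB
∠(j44000) = 90.00°
∠(j44000 + 2600) = arctan(44000/2600) = 86.62°
∠G(j44000) = 90.00° − 86.62° = 3.38°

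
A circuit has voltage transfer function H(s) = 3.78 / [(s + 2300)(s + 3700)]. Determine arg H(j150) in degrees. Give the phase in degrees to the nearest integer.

∠(j150 + 2300) = arctan(150/2300) = 3.73°
∠(j150 + 3700) = arctan(150/3700) = 2.32°
∠H(j150) = − (3.73° + 2.32°) = -6.05°

-6°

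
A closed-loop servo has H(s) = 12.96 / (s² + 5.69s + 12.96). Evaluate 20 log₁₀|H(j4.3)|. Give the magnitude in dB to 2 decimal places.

-5.74 dB

|(j4.3)² + 5.69(j4.3) + 12.96| = |-5.53 + j24.467| = 25.08
|H(j4.3)| = 12.96 / 25.08 = 0.51666
20 log₁₀(0.51666) = -5.736 dB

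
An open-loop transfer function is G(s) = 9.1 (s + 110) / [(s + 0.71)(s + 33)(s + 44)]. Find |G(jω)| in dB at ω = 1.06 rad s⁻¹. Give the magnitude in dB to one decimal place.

|j1.06 + 110| = √(1.06² + 110²) = 110
|j1.06 + 0.71| = √(1.06² + 0.71²) = 1.276
|j1.06 + 33| = √(1.06² + 33²) = 33.02
|j1.06 + 44| = √(1.06² + 44²) = 44.01
|G(j1.06)| = 9.1 × 110 / (1.276 × 33.02 × 44.01) = 0.53995
20 log₁₀(0.53995) = -5.35 dB

-5.4 dB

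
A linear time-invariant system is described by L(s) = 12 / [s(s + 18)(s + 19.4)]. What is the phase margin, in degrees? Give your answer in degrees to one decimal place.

Gain crossover: |L(jω)| = 1 at ω ≈ 0.0344 rad/s.
∠L(j0.0344) = −90° − arctan(0.0344/18) − arctan(0.0344/19.4) ≈ -90.21°
PM = 180° + (-90.21°) = 89.79°

89.8 deg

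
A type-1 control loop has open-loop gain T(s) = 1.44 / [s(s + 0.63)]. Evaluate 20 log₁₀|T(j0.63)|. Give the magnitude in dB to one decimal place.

8.2 dB

|j0.63 + 0.63| = √(0.63² + 0.63²) = 0.891
|j0.63| = 0.63
|T(j0.63)| = 1.44 / (0.891 × 0.63) = 2.5655
20 log₁₀(2.5655) = 8.18 dB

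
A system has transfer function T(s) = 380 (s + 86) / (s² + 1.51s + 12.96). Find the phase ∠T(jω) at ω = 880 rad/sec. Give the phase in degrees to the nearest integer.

∠(j880 + 86) = arctan(880/86) = 84.42°
∠[(j880)² + 1.51(j880) + 12.96] = ∠[-7.7439e+05 + j1328.8] = 179.90°
∠T(j880) = 84.42° − 179.90° = -95.48°

-95 deg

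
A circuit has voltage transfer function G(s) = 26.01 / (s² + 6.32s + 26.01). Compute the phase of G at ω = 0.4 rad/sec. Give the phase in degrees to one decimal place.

-5.6°

∠[(j0.4)² + 6.32(j0.4) + 26.01] = ∠[25.85 + j2.528] = 5.59°
∠G(j0.4) = −5.59° = -5.59°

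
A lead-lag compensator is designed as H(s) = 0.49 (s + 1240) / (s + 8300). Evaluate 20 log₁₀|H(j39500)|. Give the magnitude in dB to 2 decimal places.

|j39500 + 1240| = √(39500² + 1240²) = 3.952e+04
|j39500 + 8300| = √(39500² + 8300²) = 4.036e+04
|H(j39500)| = 0.49 × 3.952e+04 / 4.036e+04 = 0.47976
20 log₁₀(0.47976) = -6.379 dB

-6.38 dB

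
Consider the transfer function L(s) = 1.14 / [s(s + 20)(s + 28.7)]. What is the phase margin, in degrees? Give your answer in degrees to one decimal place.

90.0°

Gain crossover: |L(jω)| = 1 at ω ≈ 0.00199 rad/sec.
∠L(j0.00199) = −90° − arctan(0.00199/20) − arctan(0.00199/28.7) ≈ -90.01°
PM = 180° + (-90.01°) = 89.99°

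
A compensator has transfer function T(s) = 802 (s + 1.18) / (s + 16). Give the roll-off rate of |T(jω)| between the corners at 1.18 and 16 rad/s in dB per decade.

In this band the factors already past their corner are: zero at 1.18; net slope = 20 dB/decade.

20 dB/decade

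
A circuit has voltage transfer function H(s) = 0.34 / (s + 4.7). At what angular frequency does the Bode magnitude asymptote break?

The single real pole at s = −4.7 gives a corner at ω = 4.7 rad/s.

4.7 rad/s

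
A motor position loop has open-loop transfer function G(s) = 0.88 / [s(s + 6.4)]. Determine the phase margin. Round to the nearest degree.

Gain crossover: |G(jω)| = 1 at ω ≈ 0.137 rad/sec.
∠G(j0.137) = −90° − arctan(0.137/6.4) ≈ -91.23°
PM = 180° + (-91.23°) = 88.77°

89°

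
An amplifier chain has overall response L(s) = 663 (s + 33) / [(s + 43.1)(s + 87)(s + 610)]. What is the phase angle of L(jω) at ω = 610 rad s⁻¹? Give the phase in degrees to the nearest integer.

-126 deg

∠(j610 + 33) = arctan(610/33) = 86.90°
∠(j610 + 43.1) = arctan(610/43.1) = 85.96°
∠(j610 + 87) = arctan(610/87) = 81.88°
∠(j610 + 610) = arctan(610/610) = 45.00°
∠L(j610) = 86.90° − (85.96° + 81.88° + 45.00°) = -125.94°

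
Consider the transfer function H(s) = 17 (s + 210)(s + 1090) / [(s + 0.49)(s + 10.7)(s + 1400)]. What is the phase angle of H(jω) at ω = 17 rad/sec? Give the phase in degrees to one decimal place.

∠(j17 + 210) = arctan(17/210) = 4.63°
∠(j17 + 1090) = arctan(17/1090) = 0.89°
∠(j17 + 0.49) = arctan(17/0.49) = 88.35°
∠(j17 + 10.7) = arctan(17/10.7) = 57.81°
∠(j17 + 1400) = arctan(17/1400) = 0.70°
∠H(j17) = 4.63° + 0.89° − (88.35° + 57.81° + 0.70°) = -141.34°

-141.3°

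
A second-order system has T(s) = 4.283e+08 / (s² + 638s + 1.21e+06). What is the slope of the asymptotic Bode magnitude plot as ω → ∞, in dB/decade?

With 0 zeros and 2 poles, the high-frequency asymptotic slope is 20 × (0 − 2) = -40 dB/decade.

-40 dB/decade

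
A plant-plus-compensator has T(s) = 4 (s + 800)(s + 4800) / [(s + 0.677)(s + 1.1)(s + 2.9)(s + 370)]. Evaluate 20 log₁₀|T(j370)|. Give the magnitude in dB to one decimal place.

-63.9 dB

|j370 + 800| = √(370² + 800²) = 881.4
|j370 + 4800| = √(370² + 4800²) = 4814
|j370 + 0.677| = √(370² + 0.677²) = 370
|j370 + 1.1| = √(370² + 1.1²) = 370
|j370 + 2.9| = √(370² + 2.9²) = 370
|j370 + 370| = √(370² + 370²) = 523.3
|T(j370)| = 4 × 881.4 × 4814 / (370 × 370 × 370 × 523.3) = 0.00064037
20 log₁₀(0.00064037) = -63.87 dB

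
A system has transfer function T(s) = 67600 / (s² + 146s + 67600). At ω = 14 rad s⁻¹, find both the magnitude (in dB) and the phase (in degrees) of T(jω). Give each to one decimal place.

|(j14)² + 146(j14) + 67600| = |67404 + j2044| = 6.743e+04
|T(j14)| = 67600 / 6.743e+04 = 1.0024
20 log₁₀(1.0024) = 0.02 dB
∠[(j14)² + 146(j14) + 67600] = ∠[67404 + j2044] = 1.74°
∠T(j14) = −1.74° = -1.74°

|T| = 0.0 dB, ∠T = -1.7°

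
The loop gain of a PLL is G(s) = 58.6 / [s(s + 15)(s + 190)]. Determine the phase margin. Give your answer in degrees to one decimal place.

89.9 deg

Gain crossover: |G(jω)| = 1 at ω ≈ 0.0206 rad/s.
∠G(j0.0206) = −90° − arctan(0.0206/15) − arctan(0.0206/190) ≈ -90.08°
PM = 180° + (-90.08°) = 89.92°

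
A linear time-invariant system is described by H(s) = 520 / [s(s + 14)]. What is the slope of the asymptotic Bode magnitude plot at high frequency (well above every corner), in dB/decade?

-40 dB/decade

With 0 zeros and 2 poles, the high-frequency asymptotic slope is 20 × (0 − 2) = -40 dB/decade.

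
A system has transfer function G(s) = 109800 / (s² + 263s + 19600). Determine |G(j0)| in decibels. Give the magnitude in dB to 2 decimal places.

14.97 dB

G(0) = 109800 / 19600 = 5.602
20 log₁₀(5.602) = 14.967 dB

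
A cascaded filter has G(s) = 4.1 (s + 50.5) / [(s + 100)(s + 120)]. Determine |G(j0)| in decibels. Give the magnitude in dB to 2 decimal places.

-35.26 dB

G(0) = 4.1 × 50.5 / (100 × 120) = 0.017254
20 log₁₀(0.017254) = -35.262 dB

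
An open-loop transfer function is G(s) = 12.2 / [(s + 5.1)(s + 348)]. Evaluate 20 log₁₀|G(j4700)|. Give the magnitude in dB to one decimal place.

-125.2 dB

|j4700 + 5.1| = √(4700² + 5.1²) = 4700
|j4700 + 348| = √(4700² + 348²) = 4713
|G(j4700)| = 12.2 / (4700 × 4713) = 5.5078e-07
20 log₁₀(5.5078e-07) = -125.18 dB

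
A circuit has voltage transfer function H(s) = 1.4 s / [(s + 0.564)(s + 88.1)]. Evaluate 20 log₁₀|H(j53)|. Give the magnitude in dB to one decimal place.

|j53| = 53
|j53 + 0.564| = √(53² + 0.564²) = 53
|j53 + 88.1| = √(53² + 88.1²) = 102.8
|H(j53)| = 1.4 × 53 / (53 × 102.8) = 0.013616
20 log₁₀(0.013616) = -37.32 dB

-37.3 dB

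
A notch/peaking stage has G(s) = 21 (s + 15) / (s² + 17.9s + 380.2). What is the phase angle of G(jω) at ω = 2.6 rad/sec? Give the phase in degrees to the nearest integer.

3°

∠(j2.6 + 15) = arctan(2.6/15) = 9.83°
∠[(j2.6)² + 17.9(j2.6) + 380.2] = ∠[373.44 + j46.54] = 7.10°
∠G(j2.6) = 9.83° − 7.10° = 2.73°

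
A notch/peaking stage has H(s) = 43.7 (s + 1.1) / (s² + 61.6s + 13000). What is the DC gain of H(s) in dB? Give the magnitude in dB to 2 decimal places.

-48.64 dB

H(0) = 43.7 × 1.1 / 13000 = 0.0036977
20 log₁₀(0.0036977) = -48.641 dB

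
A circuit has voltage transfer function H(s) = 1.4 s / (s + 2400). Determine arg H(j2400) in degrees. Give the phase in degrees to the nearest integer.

45°

∠(j2400) = 90.00°
∠(j2400 + 2400) = arctan(2400/2400) = 45.00°
∠H(j2400) = 90.00° − 45.00° = 45.00°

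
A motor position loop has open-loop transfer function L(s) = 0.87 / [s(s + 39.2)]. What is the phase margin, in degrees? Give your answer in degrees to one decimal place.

90.0 deg

Gain crossover: |L(jω)| = 1 at ω ≈ 0.0222 rad/s.
∠L(j0.0222) = −90° − arctan(0.0222/39.2) ≈ -90.03°
PM = 180° + (-90.03°) = 89.97°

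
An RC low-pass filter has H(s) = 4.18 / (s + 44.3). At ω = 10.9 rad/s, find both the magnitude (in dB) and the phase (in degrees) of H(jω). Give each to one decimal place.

|j10.9 + 44.3| = √(10.9² + 44.3²) = 45.62
|H(j10.9)| = 4.18 / 45.62 = 0.091624
20 log₁₀(0.091624) = -20.76 dB
∠(j10.9 + 44.3) = arctan(10.9/44.3) = 13.82°
∠H(j10.9) = −13.82° = -13.82°

|H| = -20.8 dB, ∠H = -13.8°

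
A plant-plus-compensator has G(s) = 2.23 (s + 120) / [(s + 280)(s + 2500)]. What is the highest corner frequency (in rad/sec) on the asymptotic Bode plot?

Break frequencies occur at each pole and zero magnitude: 120 rad/sec, 280 rad/sec, 2500 rad/sec.
The highest is 2500 rad/sec.

2500 rad/sec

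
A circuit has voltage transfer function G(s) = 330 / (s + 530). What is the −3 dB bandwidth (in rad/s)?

For a single-pole low-pass, the −3 dB point is at the pole: ω = 530 rad/s.

530 rad/s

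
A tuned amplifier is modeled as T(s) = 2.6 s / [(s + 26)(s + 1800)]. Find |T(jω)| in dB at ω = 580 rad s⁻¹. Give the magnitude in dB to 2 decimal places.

|j580| = 580
|j580 + 26| = √(580² + 26²) = 580.6
|j580 + 1800| = √(580² + 1800²) = 1891
|T(j580)| = 2.6 × 580 / (580.6 × 1891) = 0.0013735
20 log₁₀(0.0013735) = -57.244 dB

-57.24 dB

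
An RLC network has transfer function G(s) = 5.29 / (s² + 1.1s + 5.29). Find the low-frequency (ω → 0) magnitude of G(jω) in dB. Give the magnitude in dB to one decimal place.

0.0 dB

G(0) = 5.29 / 5.29 = 1
20 log₁₀(1) = 0.00 dB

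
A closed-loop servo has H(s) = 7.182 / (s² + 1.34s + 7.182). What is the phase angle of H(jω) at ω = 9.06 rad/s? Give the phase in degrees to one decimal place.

∠[(j9.06)² + 1.34(j9.06) + 7.182] = ∠[-74.902 + j12.14] = 170.79°
∠H(j9.06) = −170.79° = -170.79°

-170.8 deg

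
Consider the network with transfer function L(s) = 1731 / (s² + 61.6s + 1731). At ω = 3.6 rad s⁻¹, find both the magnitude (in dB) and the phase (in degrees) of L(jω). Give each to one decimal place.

|L| = -0.0 dB, ∠L = -7.4 deg

|(j3.6)² + 61.6(j3.6) + 1731| = |1718 + j221.76| = 1732
|L(j3.6)| = 1731 / 1732 = 0.99925
20 log₁₀(0.99925) = -0.01 dB
∠[(j3.6)² + 61.6(j3.6) + 1731] = ∠[1718 + j221.76] = 7.35°
∠L(j3.6) = −7.35° = -7.35°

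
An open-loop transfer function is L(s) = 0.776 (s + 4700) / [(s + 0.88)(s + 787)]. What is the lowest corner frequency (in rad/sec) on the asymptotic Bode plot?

Break frequencies occur at each pole and zero magnitude: 0.88 rad/sec, 787 rad/sec, 4700 rad/sec.
The lowest is 0.88 rad/sec.

0.88 rad/sec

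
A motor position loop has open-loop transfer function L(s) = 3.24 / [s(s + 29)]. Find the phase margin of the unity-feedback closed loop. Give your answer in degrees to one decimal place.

Gain crossover: |L(jω)| = 1 at ω ≈ 0.112 rad s⁻¹.
∠L(j0.112) = −90° − arctan(0.112/29) ≈ -90.22°
PM = 180° + (-90.22°) = 89.78°

89.8°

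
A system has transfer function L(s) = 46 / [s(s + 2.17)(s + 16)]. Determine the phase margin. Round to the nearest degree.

Gain crossover: |L(jω)| = 1 at ω ≈ 1.16 rad/sec.
∠L(j1.16) = −90° − arctan(1.16/2.17) − arctan(1.16/16) ≈ -122.38°
PM = 180° + (-122.38°) = 57.62°

58°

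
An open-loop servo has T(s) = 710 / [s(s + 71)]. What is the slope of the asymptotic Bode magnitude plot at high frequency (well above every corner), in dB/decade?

-40 dB/decade

With 0 zeros and 2 poles, the high-frequency asymptotic slope is 20 × (0 − 2) = -40 dB/decade.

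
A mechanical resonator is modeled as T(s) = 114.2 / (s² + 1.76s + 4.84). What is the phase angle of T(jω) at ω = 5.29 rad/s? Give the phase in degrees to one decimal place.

-158.1°

∠[(j5.29)² + 1.76(j5.29) + 4.84] = ∠[-23.144 + j9.3104] = 158.09°
∠T(j5.29) = −158.09° = -158.09°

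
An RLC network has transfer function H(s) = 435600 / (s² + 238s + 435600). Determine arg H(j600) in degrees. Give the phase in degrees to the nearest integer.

-62°

∠[(j600)² + 238(j600) + 435600] = ∠[75600 + j1.428e+05] = 62.10°
∠H(j600) = −62.10° = -62.10°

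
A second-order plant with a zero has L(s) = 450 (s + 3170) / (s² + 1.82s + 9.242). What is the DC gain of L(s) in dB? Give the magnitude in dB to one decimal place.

103.8 dB

L(0) = 450 × 3170 / 9.242 = 1.5435e+05
20 log₁₀(1.5435e+05) = 103.77 dB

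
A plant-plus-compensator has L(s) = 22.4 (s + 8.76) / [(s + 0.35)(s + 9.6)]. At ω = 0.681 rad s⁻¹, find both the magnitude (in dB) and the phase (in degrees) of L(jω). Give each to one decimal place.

|L| = 28.5 dB, ∠L = -62.4°

|j0.681 + 8.76| = √(0.681² + 8.76²) = 8.786
|j0.681 + 0.35| = √(0.681² + 0.35²) = 0.7657
|j0.681 + 9.6| = √(0.681² + 9.6²) = 9.624
|L(j0.681)| = 22.4 × 8.786 / (0.7657 × 9.624) = 26.709
20 log₁₀(26.709) = 28.53 dB
∠(j0.681 + 8.76) = arctan(0.681/8.76) = 4.45°
∠(j0.681 + 0.35) = arctan(0.681/0.35) = 62.80°
∠(j0.681 + 9.6) = arctan(0.681/9.6) = 4.06°
∠L(j0.681) = 4.45° − (62.80° + 4.06°) = -62.41°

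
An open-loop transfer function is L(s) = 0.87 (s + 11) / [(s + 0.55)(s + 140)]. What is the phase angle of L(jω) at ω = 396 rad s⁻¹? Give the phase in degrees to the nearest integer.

-72°

∠(j396 + 11) = arctan(396/11) = 88.41°
∠(j396 + 0.55) = arctan(396/0.55) = 89.92°
∠(j396 + 140) = arctan(396/140) = 70.53°
∠L(j396) = 88.41° − (89.92° + 70.53°) = -72.04°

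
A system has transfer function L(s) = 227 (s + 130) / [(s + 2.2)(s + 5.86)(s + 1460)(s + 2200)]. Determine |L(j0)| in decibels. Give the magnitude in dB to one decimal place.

L(0) = 227 × 130 / (2.2 × 5.86 × 1460 × 2200) = 0.00071265
20 log₁₀(0.00071265) = -62.94 dB

-62.9 dB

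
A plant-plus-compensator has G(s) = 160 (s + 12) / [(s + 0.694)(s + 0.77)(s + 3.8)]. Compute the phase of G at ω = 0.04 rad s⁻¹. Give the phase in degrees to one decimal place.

-6.7°

∠(j0.04 + 12) = arctan(0.04/12) = 0.19°
∠(j0.04 + 0.694) = arctan(0.04/0.694) = 3.30°
∠(j0.04 + 0.77) = arctan(0.04/0.77) = 2.97°
∠(j0.04 + 3.8) = arctan(0.04/3.8) = 0.60°
∠G(j0.04) = 0.19° − (3.30° + 2.97° + 0.60°) = -6.68°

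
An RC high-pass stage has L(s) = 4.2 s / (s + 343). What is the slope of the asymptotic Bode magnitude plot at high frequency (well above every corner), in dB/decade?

0 dB/decade

With 1 zero and 1 pole, the high-frequency asymptotic slope is 20 × (1 − 1) = 0 dB/decade.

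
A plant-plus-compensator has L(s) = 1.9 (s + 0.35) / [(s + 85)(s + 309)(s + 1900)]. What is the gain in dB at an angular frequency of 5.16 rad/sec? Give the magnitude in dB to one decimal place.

|j5.16 + 0.35| = √(5.16² + 0.35²) = 5.172
|j5.16 + 85| = √(5.16² + 85²) = 85.16
|j5.16 + 309| = √(5.16² + 309²) = 309
|j5.16 + 1900| = √(5.16² + 1900²) = 1900
|L(j5.16)| = 1.9 × 5.172 / (85.16 × 309 × 1900) = 1.9652e-07
20 log₁₀(1.9652e-07) = -134.13 dB

-134.1 dB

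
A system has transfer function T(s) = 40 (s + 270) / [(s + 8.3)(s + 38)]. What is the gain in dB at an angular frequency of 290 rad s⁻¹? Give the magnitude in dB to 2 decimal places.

-14.57 dB

|j290 + 270| = √(290² + 270²) = 396.2
|j290 + 8.3| = √(290² + 8.3²) = 290.1
|j290 + 38| = √(290² + 38²) = 292.5
|T(j290)| = 40 × 396.2 / (290.1 × 292.5) = 0.18678
20 log₁₀(0.18678) = -14.573 dB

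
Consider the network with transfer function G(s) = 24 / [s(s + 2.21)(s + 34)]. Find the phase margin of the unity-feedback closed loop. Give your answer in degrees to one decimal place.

Gain crossover: |G(jω)| = 1 at ω ≈ 0.316 rad/sec.
∠G(j0.316) = −90° − arctan(0.316/2.21) − arctan(0.316/34) ≈ -98.67°
PM = 180° + (-98.67°) = 81.33°

81.3°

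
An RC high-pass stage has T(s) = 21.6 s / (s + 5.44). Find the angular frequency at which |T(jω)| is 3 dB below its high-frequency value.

For a single-pole high-pass, the −3 dB point is at the pole: ω = 5.44 rad s⁻¹.

5.44 rad s⁻¹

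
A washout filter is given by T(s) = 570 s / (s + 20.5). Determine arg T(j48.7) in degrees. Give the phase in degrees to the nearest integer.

23 deg

∠(j48.7) = 90.00°
∠(j48.7 + 20.5) = arctan(48.7/20.5) = 67.17°
∠T(j48.7) = 90.00° − 67.17° = 22.83°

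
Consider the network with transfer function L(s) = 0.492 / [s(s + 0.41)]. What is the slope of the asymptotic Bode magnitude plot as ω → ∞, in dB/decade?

-40 dB/decade

With 0 zeros and 2 poles, the high-frequency asymptotic slope is 20 × (0 − 2) = -40 dB/decade.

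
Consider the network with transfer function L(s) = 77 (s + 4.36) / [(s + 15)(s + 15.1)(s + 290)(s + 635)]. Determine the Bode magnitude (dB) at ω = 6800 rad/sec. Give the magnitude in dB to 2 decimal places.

|j6800 + 4.36| = √(6800² + 4.36²) = 6800
|j6800 + 15| = √(6800² + 15²) = 6800
|j6800 + 15.1| = √(6800² + 15.1²) = 6800
|j6800 + 290| = √(6800² + 290²) = 6806
|j6800 + 635| = √(6800² + 635²) = 6830
|L(j6800)| = 77 × 6800 / (6800 × 6800 × 6806 × 6830) = 2.436e-10
20 log₁₀(2.436e-10) = -192.266 dB

-192.27 dB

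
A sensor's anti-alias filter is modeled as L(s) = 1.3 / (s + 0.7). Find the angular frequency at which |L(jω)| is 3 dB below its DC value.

0.7 rad/sec

For a single-pole low-pass, the −3 dB point is at the pole: ω = 0.7 rad/sec.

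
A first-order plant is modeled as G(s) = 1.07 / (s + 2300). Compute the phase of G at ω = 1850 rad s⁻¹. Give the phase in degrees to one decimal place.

-38.8°

∠(j1850 + 2300) = arctan(1850/2300) = 38.81°
∠G(j1850) = −38.81° = -38.81°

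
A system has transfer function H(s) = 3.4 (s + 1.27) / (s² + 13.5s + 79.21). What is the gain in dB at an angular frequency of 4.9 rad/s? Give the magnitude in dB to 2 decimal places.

-13.99 dB

|j4.9 + 1.27| = √(4.9² + 1.27²) = 5.062
|(j4.9)² + 13.5(j4.9) + 79.21| = |55.2 + j66.15| = 86.16
|H(j4.9)| = 3.4 × 5.062 / 86.16 = 0.19976
20 log₁₀(0.19976) = -13.990 dB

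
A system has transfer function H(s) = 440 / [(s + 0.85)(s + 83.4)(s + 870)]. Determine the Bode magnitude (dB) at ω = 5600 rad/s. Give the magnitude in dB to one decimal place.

|j5600 + 0.85| = √(5600² + 0.85²) = 5600
|j5600 + 83.4| = √(5600² + 83.4²) = 5601
|j5600 + 870| = √(5600² + 870²) = 5667
|H(j5600)| = 440 / (5600 × 5601 × 5667) = 2.4755e-09
20 log₁₀(2.4755e-09) = -172.13 dB

-172.1 dB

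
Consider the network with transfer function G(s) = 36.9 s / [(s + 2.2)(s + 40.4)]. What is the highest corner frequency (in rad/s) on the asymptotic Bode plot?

Break frequencies occur at each pole and zero magnitude: 2.2 rad/s, 40.4 rad/s.
The highest is 40.4 rad/s.

40.4 rad/s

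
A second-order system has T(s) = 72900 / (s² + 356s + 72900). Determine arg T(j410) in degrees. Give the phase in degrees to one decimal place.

∠[(j410)² + 356(j410) + 72900] = ∠[-95200 + j1.4596e+05] = 123.11°
∠T(j410) = −123.11° = -123.11°

-123.1 deg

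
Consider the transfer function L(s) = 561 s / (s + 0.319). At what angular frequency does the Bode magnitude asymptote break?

The single real pole at s = −0.319 gives a corner at ω = 0.319 rad s⁻¹.

0.319 rad s⁻¹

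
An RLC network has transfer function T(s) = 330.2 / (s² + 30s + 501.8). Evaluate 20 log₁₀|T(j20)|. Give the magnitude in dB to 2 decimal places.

-5.31 dB

|(j20)² + 30(j20) + 501.8| = |101.8 + j600| = 608.6
|T(j20)| = 330.2 / 608.6 = 0.54258
20 log₁₀(0.54258) = -5.311 dB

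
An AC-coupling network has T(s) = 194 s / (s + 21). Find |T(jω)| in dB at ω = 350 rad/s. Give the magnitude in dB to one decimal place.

|j350| = 350
|j350 + 21| = √(350² + 21²) = 350.6
|T(j350)| = 194 × 350 / 350.6 = 193.65
20 log₁₀(193.65) = 45.74 dB

45.7 dB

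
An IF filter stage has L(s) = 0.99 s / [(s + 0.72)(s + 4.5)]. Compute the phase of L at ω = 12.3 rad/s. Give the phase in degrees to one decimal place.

∠(j12.3) = 90.00°
∠(j12.3 + 0.72) = arctan(12.3/0.72) = 86.65°
∠(j12.3 + 4.5) = arctan(12.3/4.5) = 69.90°
∠L(j12.3) = 90.00° − (86.65° + 69.90°) = -66.55°

-66.6 deg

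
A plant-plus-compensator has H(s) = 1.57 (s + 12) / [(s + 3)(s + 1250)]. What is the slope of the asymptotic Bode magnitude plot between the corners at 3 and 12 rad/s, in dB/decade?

In this band the factors already past their corner are: pole at 3; net slope = -20 dB/decade.

-20 dB/decade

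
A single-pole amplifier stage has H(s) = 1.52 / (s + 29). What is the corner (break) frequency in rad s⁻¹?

The single real pole at s = −29 gives a corner at ω = 29 rad s⁻¹.

29 rad s⁻¹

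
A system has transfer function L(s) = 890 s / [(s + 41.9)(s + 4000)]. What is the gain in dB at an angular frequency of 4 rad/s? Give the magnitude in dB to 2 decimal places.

|j4| = 4
|j4 + 41.9| = √(4² + 41.9²) = 42.09
|j4 + 4000| = √(4² + 4000²) = 4000
|L(j4)| = 890 × 4 / (42.09 × 4000) = 0.021145
20 log₁₀(0.021145) = -33.496 dB

-33.50 dB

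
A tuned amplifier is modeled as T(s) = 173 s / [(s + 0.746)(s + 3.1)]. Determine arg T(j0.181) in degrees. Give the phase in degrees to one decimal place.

∠(j0.181) = 90.00°
∠(j0.181 + 0.746) = arctan(0.181/0.746) = 13.64°
∠(j0.181 + 3.1) = arctan(0.181/3.1) = 3.34°
∠T(j0.181) = 90.00° − (13.64° + 3.34°) = 73.02°

73.0°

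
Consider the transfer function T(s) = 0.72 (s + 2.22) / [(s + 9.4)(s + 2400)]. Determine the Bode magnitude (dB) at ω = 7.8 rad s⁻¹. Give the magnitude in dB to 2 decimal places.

|j7.8 + 2.22| = √(7.8² + 2.22²) = 8.11
|j7.8 + 9.4| = √(7.8² + 9.4²) = 12.21
|j7.8 + 2400| = √(7.8² + 2400²) = 2400
|T(j7.8)| = 0.72 × 8.11 / (12.21 × 2400) = 0.00019918
20 log₁₀(0.00019918) = -74.015 dB

-74.02 dB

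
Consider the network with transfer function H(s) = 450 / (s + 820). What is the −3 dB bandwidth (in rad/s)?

For a single-pole low-pass, the −3 dB point is at the pole: ω = 820 rad/s.

820 rad/s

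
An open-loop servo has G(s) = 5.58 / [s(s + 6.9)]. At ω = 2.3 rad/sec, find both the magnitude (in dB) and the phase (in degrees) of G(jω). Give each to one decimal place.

|G| = -9.5 dB, ∠G = -108.4 deg

|j2.3 + 6.9| = √(2.3² + 6.9²) = 7.273
|j2.3| = 2.3
|G(j2.3)| = 5.58 / (7.273 × 2.3) = 0.33356
20 log₁₀(0.33356) = -9.54 dB
∠(j2.3 + 6.9) = arctan(2.3/6.9) = 18.43°
∠(j2.3) = 90.00°
∠G(j2.3) = − (18.43° + 90.00°) = -108.43°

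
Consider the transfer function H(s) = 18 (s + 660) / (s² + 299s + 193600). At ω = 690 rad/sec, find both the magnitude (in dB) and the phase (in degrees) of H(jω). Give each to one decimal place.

|j690 + 660| = √(690² + 660²) = 954.8
|(j690)² + 299(j690) + 193600| = |-2.825e+05 + j2.0631e+05| = 3.498e+05
|H(j690)| = 18 × 954.8 / 3.498e+05 = 0.049132
20 log₁₀(0.049132) = -26.17 dB
∠(j690 + 660) = arctan(690/660) = 46.27°
∠[(j690)² + 299(j690) + 193600] = ∠[-2.825e+05 + j2.0631e+05] = 143.86°
∠H(j690) = 46.27° − 143.86° = -97.59°

|H| = -26.2 dB, ∠H = -97.6 deg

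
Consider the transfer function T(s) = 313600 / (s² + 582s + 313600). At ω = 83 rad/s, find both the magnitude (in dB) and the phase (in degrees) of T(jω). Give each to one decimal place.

|(j83)² + 582(j83) + 313600| = |3.0671e+05 + j48306| = 3.105e+05
|T(j83)| = 313600 / 3.105e+05 = 1.01
20 log₁₀(1.01) = 0.09 dB
∠[(j83)² + 582(j83) + 313600] = ∠[3.0671e+05 + j48306] = 8.95°
∠T(j83) = −8.95° = -8.95°

|T| = 0.1 dB, ∠T = -9.0°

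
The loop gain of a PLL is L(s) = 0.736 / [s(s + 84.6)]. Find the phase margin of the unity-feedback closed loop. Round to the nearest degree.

Gain crossover: |L(jω)| = 1 at ω ≈ 0.0087 rad/s.
∠L(j0.0087) = −90° − arctan(0.0087/84.6) ≈ -90.01°
PM = 180° + (-90.01°) = 89.99°

90°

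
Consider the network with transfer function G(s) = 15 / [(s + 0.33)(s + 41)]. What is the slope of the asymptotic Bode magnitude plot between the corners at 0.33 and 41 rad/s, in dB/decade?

-20 dB/decade

In this band the factors already past their corner are: pole at 0.33; net slope = -20 dB/decade.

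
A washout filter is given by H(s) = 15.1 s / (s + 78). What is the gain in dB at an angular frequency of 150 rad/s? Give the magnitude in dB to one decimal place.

|j150| = 150
|j150 + 78| = √(150² + 78²) = 169.1
|H(j150)| = 15.1 × 150 / 169.1 = 13.397
20 log₁₀(13.397) = 22.54 dB

22.5 dB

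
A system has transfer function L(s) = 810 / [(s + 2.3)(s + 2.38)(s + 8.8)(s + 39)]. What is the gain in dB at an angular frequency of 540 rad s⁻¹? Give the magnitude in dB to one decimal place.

|j540 + 2.3| = √(540² + 2.3²) = 540
|j540 + 2.38| = √(540² + 2.38²) = 540
|j540 + 8.8| = √(540² + 8.8²) = 540.1
|j540 + 39| = √(540² + 39²) = 541.4
|L(j540)| = 810 / (540 × 540 × 540.1 × 541.4) = 9.4998e-09
20 log₁₀(9.4998e-09) = -160.45 dB

-160.4 dB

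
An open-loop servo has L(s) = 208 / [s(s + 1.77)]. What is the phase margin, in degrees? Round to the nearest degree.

7°

Gain crossover: |L(jω)| = 1 at ω ≈ 14.4 rad s⁻¹.
∠L(j14.4) = −90° − arctan(14.4/1.77) ≈ -172.98°
PM = 180° + (-172.98°) = 7.02°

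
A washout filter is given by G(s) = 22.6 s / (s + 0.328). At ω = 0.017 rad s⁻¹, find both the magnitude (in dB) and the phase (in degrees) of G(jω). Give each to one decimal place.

|j0.017| = 0.017
|j0.017 + 0.328| = √(0.017² + 0.328²) = 0.3284
|G(j0.017)| = 22.6 × 0.017 / 0.3284 = 1.1698
20 log₁₀(1.1698) = 1.36 dB
∠(j0.017) = 90.00°
∠(j0.017 + 0.328) = arctan(0.017/0.328) = 2.97°
∠G(j0.017) = 90.00° − 2.97° = 87.03°

|G| = 1.4 dB, ∠G = 87.0°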